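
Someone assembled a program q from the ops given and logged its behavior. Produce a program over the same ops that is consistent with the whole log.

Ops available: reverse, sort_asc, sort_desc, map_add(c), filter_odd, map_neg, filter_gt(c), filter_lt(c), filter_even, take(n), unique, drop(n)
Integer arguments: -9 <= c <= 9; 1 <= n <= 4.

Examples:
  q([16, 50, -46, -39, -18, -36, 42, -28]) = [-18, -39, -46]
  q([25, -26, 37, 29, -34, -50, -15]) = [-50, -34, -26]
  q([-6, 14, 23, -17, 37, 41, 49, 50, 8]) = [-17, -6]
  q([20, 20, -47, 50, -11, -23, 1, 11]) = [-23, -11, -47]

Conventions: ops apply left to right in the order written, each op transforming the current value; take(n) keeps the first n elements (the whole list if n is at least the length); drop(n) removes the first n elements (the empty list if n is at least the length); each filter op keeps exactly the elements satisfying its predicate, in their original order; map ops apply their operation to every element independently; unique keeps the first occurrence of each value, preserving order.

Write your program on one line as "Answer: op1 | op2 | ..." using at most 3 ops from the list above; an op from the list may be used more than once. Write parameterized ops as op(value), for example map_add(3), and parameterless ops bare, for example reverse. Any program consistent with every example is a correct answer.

filter_lt(-5) | take(3) | reverse

Check, running the answer program on each example:
  [16, 50, -46, -39, -18, -36, 42, -28] -> [-46, -39, -18, -36, -28] -> [-46, -39, -18] -> [-18, -39, -46]
  [25, -26, 37, 29, -34, -50, -15] -> [-26, -34, -50, -15] -> [-26, -34, -50] -> [-50, -34, -26]
  [-6, 14, 23, -17, 37, 41, 49, 50, 8] -> [-6, -17] -> [-6, -17] -> [-17, -6]
  [20, 20, -47, 50, -11, -23, 1, 11] -> [-47, -11, -23] -> [-47, -11, -23] -> [-23, -11, -47]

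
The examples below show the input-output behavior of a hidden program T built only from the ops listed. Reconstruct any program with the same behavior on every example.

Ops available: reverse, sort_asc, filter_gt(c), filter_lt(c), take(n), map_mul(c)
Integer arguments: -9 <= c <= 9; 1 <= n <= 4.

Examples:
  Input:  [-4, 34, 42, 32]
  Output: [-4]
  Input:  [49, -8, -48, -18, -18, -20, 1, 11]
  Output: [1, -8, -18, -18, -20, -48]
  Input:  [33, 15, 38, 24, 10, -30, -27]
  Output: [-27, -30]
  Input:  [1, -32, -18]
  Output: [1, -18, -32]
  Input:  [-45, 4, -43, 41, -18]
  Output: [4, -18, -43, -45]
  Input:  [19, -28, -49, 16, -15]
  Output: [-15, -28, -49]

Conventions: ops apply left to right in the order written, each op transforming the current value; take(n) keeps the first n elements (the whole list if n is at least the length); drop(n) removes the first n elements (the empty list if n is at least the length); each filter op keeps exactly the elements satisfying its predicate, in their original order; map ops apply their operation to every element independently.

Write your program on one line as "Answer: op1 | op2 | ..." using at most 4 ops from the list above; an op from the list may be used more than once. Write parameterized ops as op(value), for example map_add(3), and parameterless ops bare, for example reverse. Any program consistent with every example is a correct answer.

reverse | sort_asc | reverse | filter_lt(6)

Check, running the answer program on each example:
  [-4, 34, 42, 32] -> [32, 42, 34, -4] -> [-4, 32, 34, 42] -> [42, 34, 32, -4] -> [-4]
  [49, -8, -48, -18, -18, -20, 1, 11] -> [11, 1, -20, -18, -18, -48, -8, 49] -> [-48, -20, -18, -18, -8, 1, 11, 49] -> [49, 11, 1, -8, -18, -18, -20, -48] -> [1, -8, -18, -18, -20, -48]
  [33, 15, 38, 24, 10, -30, -27] -> [-27, -30, 10, 24, 38, 15, 33] -> [-30, -27, 10, 15, 24, 33, 38] -> [38, 33, 24, 15, 10, -27, -30] -> [-27, -30]
  [1, -32, -18] -> [-18, -32, 1] -> [-32, -18, 1] -> [1, -18, -32] -> [1, -18, -32]
  [-45, 4, -43, 41, -18] -> [-18, 41, -43, 4, -45] -> [-45, -43, -18, 4, 41] -> [41, 4, -18, -43, -45] -> [4, -18, -43, -45]
  [19, -28, -49, 16, -15] -> [-15, 16, -49, -28, 19] -> [-49, -28, -15, 16, 19] -> [19, 16, -15, -28, -49] -> [-15, -28, -49]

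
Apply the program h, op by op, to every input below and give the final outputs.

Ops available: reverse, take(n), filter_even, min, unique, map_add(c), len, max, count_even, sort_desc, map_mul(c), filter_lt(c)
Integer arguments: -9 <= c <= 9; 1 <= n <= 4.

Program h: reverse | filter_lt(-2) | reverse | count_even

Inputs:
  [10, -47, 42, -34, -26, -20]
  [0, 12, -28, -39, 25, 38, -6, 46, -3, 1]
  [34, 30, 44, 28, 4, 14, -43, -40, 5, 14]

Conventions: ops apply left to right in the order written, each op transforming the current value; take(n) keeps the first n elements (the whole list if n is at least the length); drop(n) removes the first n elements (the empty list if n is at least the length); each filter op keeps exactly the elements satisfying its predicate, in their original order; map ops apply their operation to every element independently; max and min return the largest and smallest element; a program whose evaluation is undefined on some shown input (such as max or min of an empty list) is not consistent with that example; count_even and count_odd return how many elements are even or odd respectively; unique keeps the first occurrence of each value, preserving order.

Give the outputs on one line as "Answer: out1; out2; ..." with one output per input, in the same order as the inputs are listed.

3; 2; 1

Execution, op by op:
  [10, -47, 42, -34, -26, -20] -> [-20, -26, -34, 42, -47, 10] -> [-20, -26, -34, -47] -> [-47, -34, -26, -20] -> 3
  [0, 12, -28, -39, 25, 38, -6, 46, -3, 1] -> [1, -3, 46, -6, 38, 25, -39, -28, 12, 0] -> [-3, -6, -39, -28] -> [-28, -39, -6, -3] -> 2
  [34, 30, 44, 28, 4, 14, -43, -40, 5, 14] -> [14, 5, -40, -43, 14, 4, 28, 44, 30, 34] -> [-40, -43] -> [-43, -40] -> 1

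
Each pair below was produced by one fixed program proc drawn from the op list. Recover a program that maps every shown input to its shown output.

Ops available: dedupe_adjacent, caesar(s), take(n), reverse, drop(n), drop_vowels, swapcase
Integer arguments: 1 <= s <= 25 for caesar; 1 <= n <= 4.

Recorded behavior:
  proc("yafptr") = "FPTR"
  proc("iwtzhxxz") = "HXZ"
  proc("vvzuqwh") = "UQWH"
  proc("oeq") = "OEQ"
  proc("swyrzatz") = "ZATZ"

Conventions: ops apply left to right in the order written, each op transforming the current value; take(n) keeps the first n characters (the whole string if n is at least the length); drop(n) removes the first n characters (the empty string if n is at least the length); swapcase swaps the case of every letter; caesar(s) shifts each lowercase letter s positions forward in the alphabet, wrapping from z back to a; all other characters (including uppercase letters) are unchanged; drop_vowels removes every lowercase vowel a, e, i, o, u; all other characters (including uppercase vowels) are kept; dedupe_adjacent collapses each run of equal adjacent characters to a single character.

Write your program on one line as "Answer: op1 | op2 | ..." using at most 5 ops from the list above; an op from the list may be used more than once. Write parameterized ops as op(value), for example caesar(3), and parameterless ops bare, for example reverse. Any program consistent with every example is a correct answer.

reverse | take(4) | dedupe_adjacent | swapcase | reverse

Check, running the answer program on each example:
  "yafptr" -> "rtpfay" -> "rtpf" -> "rtpf" -> "RTPF" -> "FPTR"
  "iwtzhxxz" -> "zxxhztwi" -> "zxxh" -> "zxh" -> "ZXH" -> "HXZ"
  "vvzuqwh" -> "hwquzvv" -> "hwqu" -> "hwqu" -> "HWQU" -> "UQWH"
  "oeq" -> "qeo" -> "qeo" -> "qeo" -> "QEO" -> "OEQ"
  "swyrzatz" -> "ztazryws" -> "ztaz" -> "ztaz" -> "ZTAZ" -> "ZATZ"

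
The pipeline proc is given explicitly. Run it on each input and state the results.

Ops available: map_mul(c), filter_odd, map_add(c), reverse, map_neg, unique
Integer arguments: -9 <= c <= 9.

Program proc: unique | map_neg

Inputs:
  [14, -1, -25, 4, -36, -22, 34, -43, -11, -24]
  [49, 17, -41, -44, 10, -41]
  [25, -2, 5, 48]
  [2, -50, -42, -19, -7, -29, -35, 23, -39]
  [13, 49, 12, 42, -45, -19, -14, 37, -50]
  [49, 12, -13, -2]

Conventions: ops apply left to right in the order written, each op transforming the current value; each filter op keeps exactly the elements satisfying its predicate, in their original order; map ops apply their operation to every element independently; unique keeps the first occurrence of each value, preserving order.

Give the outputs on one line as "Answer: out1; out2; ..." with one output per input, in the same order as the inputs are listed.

[-14, 1, 25, -4, 36, 22, -34, 43, 11, 24]; [-49, -17, 41, 44, -10]; [-25, 2, -5, -48]; [-2, 50, 42, 19, 7, 29, 35, -23, 39]; [-13, -49, -12, -42, 45, 19, 14, -37, 50]; [-49, -12, 13, 2]

Execution, op by op:
  [14, -1, -25, 4, -36, -22, 34, -43, -11, -24] -> [14, -1, -25, 4, -36, -22, 34, -43, -11, -24] -> [-14, 1, 25, -4, 36, 22, -34, 43, 11, 24]
  [49, 17, -41, -44, 10, -41] -> [49, 17, -41, -44, 10] -> [-49, -17, 41, 44, -10]
  [25, -2, 5, 48] -> [25, -2, 5, 48] -> [-25, 2, -5, -48]
  [2, -50, -42, -19, -7, -29, -35, 23, -39] -> [2, -50, -42, -19, -7, -29, -35, 23, -39] -> [-2, 50, 42, 19, 7, 29, 35, -23, 39]
  [13, 49, 12, 42, -45, -19, -14, 37, -50] -> [13, 49, 12, 42, -45, -19, -14, 37, -50] -> [-13, -49, -12, -42, 45, 19, 14, -37, 50]
  [49, 12, -13, -2] -> [49, 12, -13, -2] -> [-49, -12, 13, 2]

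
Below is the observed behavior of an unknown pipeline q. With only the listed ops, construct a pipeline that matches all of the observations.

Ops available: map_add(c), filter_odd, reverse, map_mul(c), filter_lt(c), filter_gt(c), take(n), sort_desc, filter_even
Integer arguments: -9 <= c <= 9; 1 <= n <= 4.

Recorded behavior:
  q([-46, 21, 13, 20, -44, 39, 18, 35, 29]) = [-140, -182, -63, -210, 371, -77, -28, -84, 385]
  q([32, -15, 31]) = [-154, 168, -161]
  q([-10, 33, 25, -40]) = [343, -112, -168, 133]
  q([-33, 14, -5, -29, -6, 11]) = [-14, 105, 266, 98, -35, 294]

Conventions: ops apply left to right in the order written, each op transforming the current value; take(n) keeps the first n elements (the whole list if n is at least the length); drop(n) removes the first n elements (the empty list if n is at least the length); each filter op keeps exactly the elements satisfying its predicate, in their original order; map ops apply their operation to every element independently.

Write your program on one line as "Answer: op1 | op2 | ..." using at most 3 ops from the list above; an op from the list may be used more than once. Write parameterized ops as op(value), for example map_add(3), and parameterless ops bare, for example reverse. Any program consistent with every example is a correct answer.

map_add(-9) | reverse | map_mul(-7)

Check, running the answer program on each example:
  [-46, 21, 13, 20, -44, 39, 18, 35, 29] -> [-55, 12, 4, 11, -53, 30, 9, 26, 20] -> [20, 26, 9, 30, -53, 11, 4, 12, -55] -> [-140, -182, -63, -210, 371, -77, -28, -84, 385]
  [32, -15, 31] -> [23, -24, 22] -> [22, -24, 23] -> [-154, 168, -161]
  [-10, 33, 25, -40] -> [-19, 24, 16, -49] -> [-49, 16, 24, -19] -> [343, -112, -168, 133]
  [-33, 14, -5, -29, -6, 11] -> [-42, 5, -14, -38, -15, 2] -> [2, -15, -38, -14, 5, -42] -> [-14, 105, 266, 98, -35, 294]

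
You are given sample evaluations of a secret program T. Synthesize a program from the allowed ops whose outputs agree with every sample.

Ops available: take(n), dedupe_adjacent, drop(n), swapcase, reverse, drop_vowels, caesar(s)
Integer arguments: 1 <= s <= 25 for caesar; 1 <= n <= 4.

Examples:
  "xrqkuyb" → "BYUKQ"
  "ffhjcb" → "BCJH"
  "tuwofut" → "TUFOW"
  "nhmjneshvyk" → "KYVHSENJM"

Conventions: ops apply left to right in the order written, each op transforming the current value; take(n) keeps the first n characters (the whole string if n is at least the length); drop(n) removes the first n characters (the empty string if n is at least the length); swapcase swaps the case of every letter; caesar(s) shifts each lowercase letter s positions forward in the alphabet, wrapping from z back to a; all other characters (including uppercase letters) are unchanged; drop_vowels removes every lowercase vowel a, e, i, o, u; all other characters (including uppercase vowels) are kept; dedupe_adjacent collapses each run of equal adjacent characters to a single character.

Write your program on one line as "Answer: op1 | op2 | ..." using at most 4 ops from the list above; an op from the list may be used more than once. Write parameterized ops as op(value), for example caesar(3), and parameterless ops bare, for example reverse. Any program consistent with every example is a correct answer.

swapcase | drop(2) | reverse

Check, running the answer program on each example:
  "xrqkuyb" -> "XRQKUYB" -> "QKUYB" -> "BYUKQ"
  "ffhjcb" -> "FFHJCB" -> "HJCB" -> "BCJH"
  "tuwofut" -> "TUWOFUT" -> "WOFUT" -> "TUFOW"
  "nhmjneshvyk" -> "NHMJNESHVYK" -> "MJNESHVYK" -> "KYVHSENJM"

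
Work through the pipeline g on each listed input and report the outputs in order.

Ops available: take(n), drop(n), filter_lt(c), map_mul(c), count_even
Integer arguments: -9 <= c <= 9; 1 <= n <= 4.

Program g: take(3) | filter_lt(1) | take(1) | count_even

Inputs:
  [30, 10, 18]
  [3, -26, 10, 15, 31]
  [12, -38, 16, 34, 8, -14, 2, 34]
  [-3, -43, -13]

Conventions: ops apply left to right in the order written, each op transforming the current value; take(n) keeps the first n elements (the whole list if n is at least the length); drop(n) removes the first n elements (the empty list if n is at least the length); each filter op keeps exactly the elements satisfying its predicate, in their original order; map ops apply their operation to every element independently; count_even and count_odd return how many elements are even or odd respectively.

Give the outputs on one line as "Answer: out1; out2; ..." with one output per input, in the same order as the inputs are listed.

0; 1; 1; 0

Execution, op by op:
  [30, 10, 18] -> [30, 10, 18] -> [] -> [] -> 0
  [3, -26, 10, 15, 31] -> [3, -26, 10] -> [-26] -> [-26] -> 1
  [12, -38, 16, 34, 8, -14, 2, 34] -> [12, -38, 16] -> [-38] -> [-38] -> 1
  [-3, -43, -13] -> [-3, -43, -13] -> [-3, -43, -13] -> [-3] -> 0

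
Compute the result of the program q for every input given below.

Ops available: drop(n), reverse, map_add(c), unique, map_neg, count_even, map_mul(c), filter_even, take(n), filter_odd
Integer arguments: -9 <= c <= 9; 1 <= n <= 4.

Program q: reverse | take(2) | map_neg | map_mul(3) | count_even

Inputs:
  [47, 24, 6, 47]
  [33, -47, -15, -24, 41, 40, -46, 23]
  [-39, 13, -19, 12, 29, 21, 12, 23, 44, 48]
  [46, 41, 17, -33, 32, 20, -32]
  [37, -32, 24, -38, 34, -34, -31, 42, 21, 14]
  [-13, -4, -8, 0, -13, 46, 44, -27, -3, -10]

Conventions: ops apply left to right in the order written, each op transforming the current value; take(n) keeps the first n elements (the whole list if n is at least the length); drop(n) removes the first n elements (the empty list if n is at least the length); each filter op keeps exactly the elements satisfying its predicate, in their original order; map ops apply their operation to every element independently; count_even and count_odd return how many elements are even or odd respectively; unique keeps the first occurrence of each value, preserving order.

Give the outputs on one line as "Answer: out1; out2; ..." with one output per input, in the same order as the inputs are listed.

Execution, op by op:
  [47, 24, 6, 47] -> [47, 6, 24, 47] -> [47, 6] -> [-47, -6] -> [-141, -18] -> 1
  [33, -47, -15, -24, 41, 40, -46, 23] -> [23, -46, 40, 41, -24, -15, -47, 33] -> [23, -46] -> [-23, 46] -> [-69, 138] -> 1
  [-39, 13, -19, 12, 29, 21, 12, 23, 44, 48] -> [48, 44, 23, 12, 21, 29, 12, -19, 13, -39] -> [48, 44] -> [-48, -44] -> [-144, -132] -> 2
  [46, 41, 17, -33, 32, 20, -32] -> [-32, 20, 32, -33, 17, 41, 46] -> [-32, 20] -> [32, -20] -> [96, -60] -> 2
  [37, -32, 24, -38, 34, -34, -31, 42, 21, 14] -> [14, 21, 42, -31, -34, 34, -38, 24, -32, 37] -> [14, 21] -> [-14, -21] -> [-42, -63] -> 1
  [-13, -4, -8, 0, -13, 46, 44, -27, -3, -10] -> [-10, -3, -27, 44, 46, -13, 0, -8, -4, -13] -> [-10, -3] -> [10, 3] -> [30, 9] -> 1

1; 1; 2; 2; 1; 1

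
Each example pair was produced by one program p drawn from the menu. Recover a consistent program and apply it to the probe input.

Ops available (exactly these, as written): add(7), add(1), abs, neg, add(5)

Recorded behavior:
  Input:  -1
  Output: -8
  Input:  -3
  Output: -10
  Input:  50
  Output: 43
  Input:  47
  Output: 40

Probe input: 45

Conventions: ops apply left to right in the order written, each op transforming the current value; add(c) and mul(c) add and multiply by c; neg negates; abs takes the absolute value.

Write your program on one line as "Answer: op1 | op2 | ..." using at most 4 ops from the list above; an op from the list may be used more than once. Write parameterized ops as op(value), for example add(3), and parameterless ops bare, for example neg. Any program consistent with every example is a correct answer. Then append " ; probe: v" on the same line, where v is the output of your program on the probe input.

neg | add(7) | neg ; probe: 38

Check, running the answer program on each example:
  -1 -> 1 -> 8 -> -8
  -3 -> 3 -> 10 -> -10
  50 -> -50 -> -43 -> 43
  47 -> -47 -> -40 -> 40
  probe: 45 -> -45 -> -38 -> 38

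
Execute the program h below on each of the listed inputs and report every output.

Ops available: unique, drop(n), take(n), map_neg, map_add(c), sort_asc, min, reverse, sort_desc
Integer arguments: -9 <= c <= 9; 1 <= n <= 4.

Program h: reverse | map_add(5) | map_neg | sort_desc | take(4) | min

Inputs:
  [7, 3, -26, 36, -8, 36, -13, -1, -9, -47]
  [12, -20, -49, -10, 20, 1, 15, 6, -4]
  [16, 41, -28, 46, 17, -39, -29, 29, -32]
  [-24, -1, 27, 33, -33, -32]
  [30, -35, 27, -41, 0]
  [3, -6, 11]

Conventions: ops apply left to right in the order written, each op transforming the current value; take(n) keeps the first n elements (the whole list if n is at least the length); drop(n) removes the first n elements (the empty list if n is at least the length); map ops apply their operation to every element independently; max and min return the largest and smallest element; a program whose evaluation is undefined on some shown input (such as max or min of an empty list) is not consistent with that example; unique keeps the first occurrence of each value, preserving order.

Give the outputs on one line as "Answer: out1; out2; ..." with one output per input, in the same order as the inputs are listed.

Execution, op by op:
  [7, 3, -26, 36, -8, 36, -13, -1, -9, -47] -> [-47, -9, -1, -13, 36, -8, 36, -26, 3, 7] -> [-42, -4, 4, -8, 41, -3, 41, -21, 8, 12] -> [42, 4, -4, 8, -41, 3, -41, 21, -8, -12] -> [42, 21, 8, 4, 3, -4, -8, -12, -41, -41] -> [42, 21, 8, 4] -> 4
  [12, -20, -49, -10, 20, 1, 15, 6, -4] -> [-4, 6, 15, 1, 20, -10, -49, -20, 12] -> [1, 11, 20, 6, 25, -5, -44, -15, 17] -> [-1, -11, -20, -6, -25, 5, 44, 15, -17] -> [44, 15, 5, -1, -6, -11, -17, -20, -25] -> [44, 15, 5, -1] -> -1
  [16, 41, -28, 46, 17, -39, -29, 29, -32] -> [-32, 29, -29, -39, 17, 46, -28, 41, 16] -> [-27, 34, -24, -34, 22, 51, -23, 46, 21] -> [27, -34, 24, 34, -22, -51, 23, -46, -21] -> [34, 27, 24, 23, -21, -22, -34, -46, -51] -> [34, 27, 24, 23] -> 23
  [-24, -1, 27, 33, -33, -32] -> [-32, -33, 33, 27, -1, -24] -> [-27, -28, 38, 32, 4, -19] -> [27, 28, -38, -32, -4, 19] -> [28, 27, 19, -4, -32, -38] -> [28, 27, 19, -4] -> -4
  [30, -35, 27, -41, 0] -> [0, -41, 27, -35, 30] -> [5, -36, 32, -30, 35] -> [-5, 36, -32, 30, -35] -> [36, 30, -5, -32, -35] -> [36, 30, -5, -32] -> -32
  [3, -6, 11] -> [11, -6, 3] -> [16, -1, 8] -> [-16, 1, -8] -> [1, -8, -16] -> [1, -8, -16] -> -16

4; -1; 23; -4; -32; -16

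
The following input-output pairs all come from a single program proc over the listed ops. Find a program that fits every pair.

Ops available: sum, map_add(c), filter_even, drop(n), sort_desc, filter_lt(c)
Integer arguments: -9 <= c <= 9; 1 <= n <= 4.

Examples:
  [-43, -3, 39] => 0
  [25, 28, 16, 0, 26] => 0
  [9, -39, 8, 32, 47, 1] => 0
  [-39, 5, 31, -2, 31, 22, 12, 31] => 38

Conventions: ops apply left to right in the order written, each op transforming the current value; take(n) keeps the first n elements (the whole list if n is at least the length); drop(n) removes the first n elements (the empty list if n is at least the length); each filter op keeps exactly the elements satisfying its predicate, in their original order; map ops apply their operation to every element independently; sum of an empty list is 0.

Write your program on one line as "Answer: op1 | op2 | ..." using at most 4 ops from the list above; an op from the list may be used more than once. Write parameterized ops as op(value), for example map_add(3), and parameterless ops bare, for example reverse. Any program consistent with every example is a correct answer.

drop(4) | drop(3) | map_add(7) | sum

Check, running the answer program on each example:
  [-43, -3, 39] -> [] -> [] -> [] -> 0
  [25, 28, 16, 0, 26] -> [26] -> [] -> [] -> 0
  [9, -39, 8, 32, 47, 1] -> [47, 1] -> [] -> [] -> 0
  [-39, 5, 31, -2, 31, 22, 12, 31] -> [31, 22, 12, 31] -> [31] -> [38] -> 38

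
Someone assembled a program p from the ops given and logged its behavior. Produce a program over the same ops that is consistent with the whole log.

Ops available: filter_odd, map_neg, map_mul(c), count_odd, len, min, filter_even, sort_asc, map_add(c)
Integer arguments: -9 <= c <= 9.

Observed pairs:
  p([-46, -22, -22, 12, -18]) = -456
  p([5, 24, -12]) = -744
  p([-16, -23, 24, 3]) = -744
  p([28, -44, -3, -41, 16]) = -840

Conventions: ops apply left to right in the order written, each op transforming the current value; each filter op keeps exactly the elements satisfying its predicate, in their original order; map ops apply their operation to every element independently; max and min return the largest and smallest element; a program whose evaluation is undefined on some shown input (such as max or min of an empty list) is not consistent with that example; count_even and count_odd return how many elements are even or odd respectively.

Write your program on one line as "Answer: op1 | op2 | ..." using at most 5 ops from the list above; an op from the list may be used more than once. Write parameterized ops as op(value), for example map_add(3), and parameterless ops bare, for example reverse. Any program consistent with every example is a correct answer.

map_add(7) | map_mul(3) | map_neg | map_mul(8) | min

Check, running the answer program on each example:
  [-46, -22, -22, 12, -18] -> [-39, -15, -15, 19, -11] -> [-117, -45, -45, 57, -33] -> [117, 45, 45, -57, 33] -> [936, 360, 360, -456, 264] -> -456
  [5, 24, -12] -> [12, 31, -5] -> [36, 93, -15] -> [-36, -93, 15] -> [-288, -744, 120] -> -744
  [-16, -23, 24, 3] -> [-9, -16, 31, 10] -> [-27, -48, 93, 30] -> [27, 48, -93, -30] -> [216, 384, -744, -240] -> -744
  [28, -44, -3, -41, 16] -> [35, -37, 4, -34, 23] -> [105, -111, 12, -102, 69] -> [-105, 111, -12, 102, -69] -> [-840, 888, -96, 816, -552] -> -840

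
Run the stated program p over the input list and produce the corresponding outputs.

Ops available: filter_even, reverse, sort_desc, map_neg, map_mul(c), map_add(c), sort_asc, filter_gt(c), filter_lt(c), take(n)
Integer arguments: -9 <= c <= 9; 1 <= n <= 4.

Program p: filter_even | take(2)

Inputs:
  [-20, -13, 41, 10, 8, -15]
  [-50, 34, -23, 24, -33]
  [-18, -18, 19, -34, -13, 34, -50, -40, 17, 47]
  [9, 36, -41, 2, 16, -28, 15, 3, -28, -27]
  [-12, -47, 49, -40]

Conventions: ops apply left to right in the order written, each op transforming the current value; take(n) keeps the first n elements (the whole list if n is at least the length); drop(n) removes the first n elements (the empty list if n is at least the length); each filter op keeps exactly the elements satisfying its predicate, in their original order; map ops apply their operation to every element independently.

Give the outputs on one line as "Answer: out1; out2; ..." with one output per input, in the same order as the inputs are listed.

[-20, 10]; [-50, 34]; [-18, -18]; [36, 2]; [-12, -40]

Execution, op by op:
  [-20, -13, 41, 10, 8, -15] -> [-20, 10, 8] -> [-20, 10]
  [-50, 34, -23, 24, -33] -> [-50, 34, 24] -> [-50, 34]
  [-18, -18, 19, -34, -13, 34, -50, -40, 17, 47] -> [-18, -18, -34, 34, -50, -40] -> [-18, -18]
  [9, 36, -41, 2, 16, -28, 15, 3, -28, -27] -> [36, 2, 16, -28, -28] -> [36, 2]
  [-12, -47, 49, -40] -> [-12, -40] -> [-12, -40]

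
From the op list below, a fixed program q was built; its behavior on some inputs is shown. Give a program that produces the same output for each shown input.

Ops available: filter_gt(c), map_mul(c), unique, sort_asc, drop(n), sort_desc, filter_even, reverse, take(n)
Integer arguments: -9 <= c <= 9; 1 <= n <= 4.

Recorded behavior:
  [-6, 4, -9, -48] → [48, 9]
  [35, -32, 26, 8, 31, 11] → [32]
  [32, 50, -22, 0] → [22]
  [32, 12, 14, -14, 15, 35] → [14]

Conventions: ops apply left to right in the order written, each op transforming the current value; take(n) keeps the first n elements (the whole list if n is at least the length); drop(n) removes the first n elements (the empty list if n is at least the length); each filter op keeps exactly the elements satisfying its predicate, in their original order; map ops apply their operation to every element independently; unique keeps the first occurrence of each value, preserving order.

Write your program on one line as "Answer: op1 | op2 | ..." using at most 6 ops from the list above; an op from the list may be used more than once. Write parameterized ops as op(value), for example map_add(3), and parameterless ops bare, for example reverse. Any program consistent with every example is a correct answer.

reverse | map_mul(-1) | filter_gt(-6) | take(3) | filter_gt(3)

Check, running the answer program on each example:
  [-6, 4, -9, -48] -> [-48, -9, 4, -6] -> [48, 9, -4, 6] -> [48, 9, -4, 6] -> [48, 9, -4] -> [48, 9]
  [35, -32, 26, 8, 31, 11] -> [11, 31, 8, 26, -32, 35] -> [-11, -31, -8, -26, 32, -35] -> [32] -> [32] -> [32]
  [32, 50, -22, 0] -> [0, -22, 50, 32] -> [0, 22, -50, -32] -> [0, 22] -> [0, 22] -> [22]
  [32, 12, 14, -14, 15, 35] -> [35, 15, -14, 14, 12, 32] -> [-35, -15, 14, -14, -12, -32] -> [14] -> [14] -> [14]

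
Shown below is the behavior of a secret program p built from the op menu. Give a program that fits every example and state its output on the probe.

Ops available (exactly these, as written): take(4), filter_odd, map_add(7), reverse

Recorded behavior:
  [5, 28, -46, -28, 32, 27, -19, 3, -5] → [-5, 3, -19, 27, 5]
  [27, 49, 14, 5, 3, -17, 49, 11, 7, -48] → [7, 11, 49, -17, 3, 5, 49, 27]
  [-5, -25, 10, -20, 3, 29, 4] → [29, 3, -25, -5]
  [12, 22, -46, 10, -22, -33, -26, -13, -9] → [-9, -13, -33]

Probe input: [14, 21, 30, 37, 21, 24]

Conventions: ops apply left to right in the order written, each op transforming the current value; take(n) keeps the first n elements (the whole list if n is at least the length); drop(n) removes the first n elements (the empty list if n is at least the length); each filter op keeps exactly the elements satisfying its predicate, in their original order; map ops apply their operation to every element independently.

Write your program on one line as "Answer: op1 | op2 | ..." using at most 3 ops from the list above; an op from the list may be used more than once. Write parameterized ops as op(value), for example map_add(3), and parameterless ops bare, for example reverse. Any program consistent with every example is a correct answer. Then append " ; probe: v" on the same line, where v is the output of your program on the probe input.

reverse | filter_odd ; probe: [21, 37, 21]

Check, running the answer program on each example:
  [5, 28, -46, -28, 32, 27, -19, 3, -5] -> [-5, 3, -19, 27, 32, -28, -46, 28, 5] -> [-5, 3, -19, 27, 5]
  [27, 49, 14, 5, 3, -17, 49, 11, 7, -48] -> [-48, 7, 11, 49, -17, 3, 5, 14, 49, 27] -> [7, 11, 49, -17, 3, 5, 49, 27]
  [-5, -25, 10, -20, 3, 29, 4] -> [4, 29, 3, -20, 10, -25, -5] -> [29, 3, -25, -5]
  [12, 22, -46, 10, -22, -33, -26, -13, -9] -> [-9, -13, -26, -33, -22, 10, -46, 22, 12] -> [-9, -13, -33]
  probe: [14, 21, 30, 37, 21, 24] -> [24, 21, 37, 30, 21, 14] -> [21, 37, 21]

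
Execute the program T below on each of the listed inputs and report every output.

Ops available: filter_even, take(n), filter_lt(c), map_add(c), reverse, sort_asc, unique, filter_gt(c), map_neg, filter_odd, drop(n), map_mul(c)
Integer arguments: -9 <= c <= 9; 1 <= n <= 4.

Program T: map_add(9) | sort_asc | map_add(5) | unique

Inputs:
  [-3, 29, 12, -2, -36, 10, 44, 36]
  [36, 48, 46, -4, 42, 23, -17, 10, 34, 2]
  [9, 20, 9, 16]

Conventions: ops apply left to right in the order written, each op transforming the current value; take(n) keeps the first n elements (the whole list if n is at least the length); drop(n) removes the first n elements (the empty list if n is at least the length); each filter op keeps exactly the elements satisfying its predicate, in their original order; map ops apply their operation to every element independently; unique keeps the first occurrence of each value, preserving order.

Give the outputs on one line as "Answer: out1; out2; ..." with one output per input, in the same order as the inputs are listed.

Execution, op by op:
  [-3, 29, 12, -2, -36, 10, 44, 36] -> [6, 38, 21, 7, -27, 19, 53, 45] -> [-27, 6, 7, 19, 21, 38, 45, 53] -> [-22, 11, 12, 24, 26, 43, 50, 58] -> [-22, 11, 12, 24, 26, 43, 50, 58]
  [36, 48, 46, -4, 42, 23, -17, 10, 34, 2] -> [45, 57, 55, 5, 51, 32, -8, 19, 43, 11] -> [-8, 5, 11, 19, 32, 43, 45, 51, 55, 57] -> [-3, 10, 16, 24, 37, 48, 50, 56, 60, 62] -> [-3, 10, 16, 24, 37, 48, 50, 56, 60, 62]
  [9, 20, 9, 16] -> [18, 29, 18, 25] -> [18, 18, 25, 29] -> [23, 23, 30, 34] -> [23, 30, 34]

[-22, 11, 12, 24, 26, 43, 50, 58]; [-3, 10, 16, 24, 37, 48, 50, 56, 60, 62]; [23, 30, 34]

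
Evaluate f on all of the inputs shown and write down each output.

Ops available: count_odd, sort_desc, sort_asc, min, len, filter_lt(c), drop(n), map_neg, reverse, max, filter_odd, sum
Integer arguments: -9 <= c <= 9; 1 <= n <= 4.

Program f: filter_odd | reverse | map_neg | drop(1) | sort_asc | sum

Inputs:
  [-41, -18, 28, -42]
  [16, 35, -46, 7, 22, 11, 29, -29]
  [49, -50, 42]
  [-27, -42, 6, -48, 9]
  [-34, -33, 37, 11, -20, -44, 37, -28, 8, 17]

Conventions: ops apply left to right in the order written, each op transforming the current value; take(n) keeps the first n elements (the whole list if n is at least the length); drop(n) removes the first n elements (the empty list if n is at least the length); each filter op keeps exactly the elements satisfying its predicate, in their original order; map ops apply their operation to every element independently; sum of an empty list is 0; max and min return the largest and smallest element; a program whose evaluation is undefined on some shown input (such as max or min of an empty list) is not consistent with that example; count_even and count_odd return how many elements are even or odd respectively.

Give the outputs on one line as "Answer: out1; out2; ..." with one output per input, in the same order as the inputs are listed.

Execution, op by op:
  [-41, -18, 28, -42] -> [-41] -> [-41] -> [41] -> [] -> [] -> 0
  [16, 35, -46, 7, 22, 11, 29, -29] -> [35, 7, 11, 29, -29] -> [-29, 29, 11, 7, 35] -> [29, -29, -11, -7, -35] -> [-29, -11, -7, -35] -> [-35, -29, -11, -7] -> -82
  [49, -50, 42] -> [49] -> [49] -> [-49] -> [] -> [] -> 0
  [-27, -42, 6, -48, 9] -> [-27, 9] -> [9, -27] -> [-9, 27] -> [27] -> [27] -> 27
  [-34, -33, 37, 11, -20, -44, 37, -28, 8, 17] -> [-33, 37, 11, 37, 17] -> [17, 37, 11, 37, -33] -> [-17, -37, -11, -37, 33] -> [-37, -11, -37, 33] -> [-37, -37, -11, 33] -> -52

0; -82; 0; 27; -52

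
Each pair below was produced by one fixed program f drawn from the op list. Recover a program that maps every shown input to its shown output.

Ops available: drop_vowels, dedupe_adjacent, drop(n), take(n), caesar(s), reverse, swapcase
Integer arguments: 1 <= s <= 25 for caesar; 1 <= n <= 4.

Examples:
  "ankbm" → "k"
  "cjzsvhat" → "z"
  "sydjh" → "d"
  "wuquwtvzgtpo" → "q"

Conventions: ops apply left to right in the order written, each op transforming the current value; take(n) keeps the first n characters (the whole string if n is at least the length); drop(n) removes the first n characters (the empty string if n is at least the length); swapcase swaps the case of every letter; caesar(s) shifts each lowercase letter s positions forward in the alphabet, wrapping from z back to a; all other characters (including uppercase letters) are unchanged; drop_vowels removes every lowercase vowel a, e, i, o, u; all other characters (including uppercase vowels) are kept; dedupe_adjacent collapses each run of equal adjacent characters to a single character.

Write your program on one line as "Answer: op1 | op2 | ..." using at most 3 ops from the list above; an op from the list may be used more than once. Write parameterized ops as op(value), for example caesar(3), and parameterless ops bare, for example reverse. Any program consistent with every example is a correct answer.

drop(2) | drop_vowels | take(1)

Check, running the answer program on each example:
  "ankbm" -> "kbm" -> "kbm" -> "k"
  "cjzsvhat" -> "zsvhat" -> "zsvht" -> "z"
  "sydjh" -> "djh" -> "djh" -> "d"
  "wuquwtvzgtpo" -> "quwtvzgtpo" -> "qwtvzgtp" -> "q"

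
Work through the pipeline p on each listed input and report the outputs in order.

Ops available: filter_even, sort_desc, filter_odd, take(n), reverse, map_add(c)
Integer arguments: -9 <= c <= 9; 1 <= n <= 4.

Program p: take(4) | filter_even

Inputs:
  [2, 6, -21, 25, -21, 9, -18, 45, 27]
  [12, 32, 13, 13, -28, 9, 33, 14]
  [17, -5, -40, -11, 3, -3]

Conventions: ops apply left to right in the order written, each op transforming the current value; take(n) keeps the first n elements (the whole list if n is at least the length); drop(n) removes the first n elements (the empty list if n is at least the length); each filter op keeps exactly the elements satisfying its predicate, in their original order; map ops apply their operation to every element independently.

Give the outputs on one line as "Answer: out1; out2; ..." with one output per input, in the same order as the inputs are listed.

[2, 6]; [12, 32]; [-40]

Execution, op by op:
  [2, 6, -21, 25, -21, 9, -18, 45, 27] -> [2, 6, -21, 25] -> [2, 6]
  [12, 32, 13, 13, -28, 9, 33, 14] -> [12, 32, 13, 13] -> [12, 32]
  [17, -5, -40, -11, 3, -3] -> [17, -5, -40, -11] -> [-40]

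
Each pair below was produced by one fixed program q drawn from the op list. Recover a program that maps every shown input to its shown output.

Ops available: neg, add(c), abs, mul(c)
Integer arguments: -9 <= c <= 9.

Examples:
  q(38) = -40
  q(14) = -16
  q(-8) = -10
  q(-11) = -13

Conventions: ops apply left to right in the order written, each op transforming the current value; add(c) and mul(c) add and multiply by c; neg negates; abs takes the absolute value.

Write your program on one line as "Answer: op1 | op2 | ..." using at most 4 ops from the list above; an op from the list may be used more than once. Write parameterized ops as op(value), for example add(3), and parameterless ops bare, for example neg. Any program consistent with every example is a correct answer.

abs | add(2) | neg

Check, running the answer program on each example:
  38 -> 38 -> 40 -> -40
  14 -> 14 -> 16 -> -16
  -8 -> 8 -> 10 -> -10
  -11 -> 11 -> 13 -> -13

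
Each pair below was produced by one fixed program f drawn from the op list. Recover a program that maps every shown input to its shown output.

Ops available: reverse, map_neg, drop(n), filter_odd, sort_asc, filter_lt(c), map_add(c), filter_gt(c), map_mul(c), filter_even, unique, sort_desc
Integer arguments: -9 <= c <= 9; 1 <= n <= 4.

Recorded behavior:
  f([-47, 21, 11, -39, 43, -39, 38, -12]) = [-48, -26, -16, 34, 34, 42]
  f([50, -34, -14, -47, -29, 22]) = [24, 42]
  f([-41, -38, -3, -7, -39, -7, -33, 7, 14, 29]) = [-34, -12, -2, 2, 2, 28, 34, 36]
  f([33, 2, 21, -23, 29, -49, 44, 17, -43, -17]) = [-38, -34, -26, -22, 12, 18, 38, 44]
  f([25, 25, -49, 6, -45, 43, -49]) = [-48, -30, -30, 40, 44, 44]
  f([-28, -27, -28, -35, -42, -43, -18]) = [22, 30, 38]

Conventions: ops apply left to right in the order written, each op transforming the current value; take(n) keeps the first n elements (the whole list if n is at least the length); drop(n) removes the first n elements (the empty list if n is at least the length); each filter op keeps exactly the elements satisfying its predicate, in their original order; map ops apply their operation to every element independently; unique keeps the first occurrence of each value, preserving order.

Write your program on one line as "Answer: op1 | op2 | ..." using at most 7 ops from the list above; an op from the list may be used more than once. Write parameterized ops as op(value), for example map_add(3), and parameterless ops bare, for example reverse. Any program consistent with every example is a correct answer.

sort_asc | map_add(8) | filter_odd | reverse | map_neg | map_add(3)

Check, running the answer program on each example:
  [-47, 21, 11, -39, 43, -39, 38, -12] -> [-47, -39, -39, -12, 11, 21, 38, 43] -> [-39, -31, -31, -4, 19, 29, 46, 51] -> [-39, -31, -31, 19, 29, 51] -> [51, 29, 19, -31, -31, -39] -> [-51, -29, -19, 31, 31, 39] -> [-48, -26, -16, 34, 34, 42]
  [50, -34, -14, -47, -29, 22] -> [-47, -34, -29, -14, 22, 50] -> [-39, -26, -21, -6, 30, 58] -> [-39, -21] -> [-21, -39] -> [21, 39] -> [24, 42]
  [-41, -38, -3, -7, -39, -7, -33, 7, 14, 29] -> [-41, -39, -38, -33, -7, -7, -3, 7, 14, 29] -> [-33, -31, -30, -25, 1, 1, 5, 15, 22, 37] -> [-33, -31, -25, 1, 1, 5, 15, 37] -> [37, 15, 5, 1, 1, -25, -31, -33] -> [-37, -15, -5, -1, -1, 25, 31, 33] -> [-34, -12, -2, 2, 2, 28, 34, 36]
  [33, 2, 21, -23, 29, -49, 44, 17, -43, -17] -> [-49, -43, -23, -17, 2, 17, 21, 29, 33, 44] -> [-41, -35, -15, -9, 10, 25, 29, 37, 41, 52] -> [-41, -35, -15, -9, 25, 29, 37, 41] -> [41, 37, 29, 25, -9, -15, -35, -41] -> [-41, -37, -29, -25, 9, 15, 35, 41] -> [-38, -34, -26, -22, 12, 18, 38, 44]
  [25, 25, -49, 6, -45, 43, -49] -> [-49, -49, -45, 6, 25, 25, 43] -> [-41, -41, -37, 14, 33, 33, 51] -> [-41, -41, -37, 33, 33, 51] -> [51, 33, 33, -37, -41, -41] -> [-51, -33, -33, 37, 41, 41] -> [-48, -30, -30, 40, 44, 44]
  [-28, -27, -28, -35, -42, -43, -18] -> [-43, -42, -35, -28, -28, -27, -18] -> [-35, -34, -27, -20, -20, -19, -10] -> [-35, -27, -19] -> [-19, -27, -35] -> [19, 27, 35] -> [22, 30, 38]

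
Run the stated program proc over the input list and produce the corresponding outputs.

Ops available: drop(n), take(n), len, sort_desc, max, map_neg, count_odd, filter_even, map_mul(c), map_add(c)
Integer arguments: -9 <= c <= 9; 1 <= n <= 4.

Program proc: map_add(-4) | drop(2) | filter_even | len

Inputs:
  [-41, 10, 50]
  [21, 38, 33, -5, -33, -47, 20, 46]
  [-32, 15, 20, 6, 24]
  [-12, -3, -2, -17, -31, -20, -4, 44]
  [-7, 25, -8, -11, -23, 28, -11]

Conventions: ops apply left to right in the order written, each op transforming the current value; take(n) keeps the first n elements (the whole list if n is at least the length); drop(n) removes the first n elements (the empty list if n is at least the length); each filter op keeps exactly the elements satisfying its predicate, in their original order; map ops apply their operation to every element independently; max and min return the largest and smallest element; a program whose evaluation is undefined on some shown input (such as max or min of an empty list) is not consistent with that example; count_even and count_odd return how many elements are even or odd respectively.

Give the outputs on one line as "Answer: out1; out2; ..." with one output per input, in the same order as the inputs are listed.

Execution, op by op:
  [-41, 10, 50] -> [-45, 6, 46] -> [46] -> [46] -> 1
  [21, 38, 33, -5, -33, -47, 20, 46] -> [17, 34, 29, -9, -37, -51, 16, 42] -> [29, -9, -37, -51, 16, 42] -> [16, 42] -> 2
  [-32, 15, 20, 6, 24] -> [-36, 11, 16, 2, 20] -> [16, 2, 20] -> [16, 2, 20] -> 3
  [-12, -3, -2, -17, -31, -20, -4, 44] -> [-16, -7, -6, -21, -35, -24, -8, 40] -> [-6, -21, -35, -24, -8, 40] -> [-6, -24, -8, 40] -> 4
  [-7, 25, -8, -11, -23, 28, -11] -> [-11, 21, -12, -15, -27, 24, -15] -> [-12, -15, -27, 24, -15] -> [-12, 24] -> 2

1; 2; 3; 4; 2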